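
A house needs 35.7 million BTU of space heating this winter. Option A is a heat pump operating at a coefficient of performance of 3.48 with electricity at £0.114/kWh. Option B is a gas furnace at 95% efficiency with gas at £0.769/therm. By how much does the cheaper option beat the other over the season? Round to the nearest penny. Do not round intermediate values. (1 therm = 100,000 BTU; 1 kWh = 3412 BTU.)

Heat load = 35.7 × 10⁶ BTU = 35,700,000 BTU
Gas: input = 35,700,000 / 0.95 = 37,578,947 BTU = 375.8 therm → 375.8 × £0.769 = £288.98
Heat pump: 35,700,000 BTU / 3412 = 10,460 kWh heat; / 3.48 = 3,007 kWh in → × £0.114 = £342.76
Difference = |£288.98 − £342.76| = £53.77

£53.77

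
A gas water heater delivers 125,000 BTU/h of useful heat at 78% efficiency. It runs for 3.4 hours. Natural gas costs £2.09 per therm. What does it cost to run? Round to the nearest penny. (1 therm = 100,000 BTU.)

Heat delivered = 125,000 BTU/h × 3.4 h = 425,000 BTU
Gas input = 425,000 / 0.78 = 544,872 BTU
= 544,872 / 100,000 = 5.449 therm
Cost = 5.449 × £2.09/therm = £11.39

£11.39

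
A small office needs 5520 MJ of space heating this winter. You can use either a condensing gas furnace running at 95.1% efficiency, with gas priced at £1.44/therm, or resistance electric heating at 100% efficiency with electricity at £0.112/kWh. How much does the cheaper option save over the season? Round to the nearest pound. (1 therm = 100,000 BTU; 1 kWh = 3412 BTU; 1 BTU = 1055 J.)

Heat load = 5520 MJ = 5,520,000,000 J / 1055 = 5,232,227 BTU
Gas: input = 5,232,227 / 0.951 = 5,501,816 BTU = 55.02 therm → 55.02 × £1.44 = £79.23
Electric: 5,232,227 BTU / 3412 = 1,533 kWh → × £0.112 = £171.75
Difference = |£79.23 − £171.75| = £92.52 ≈ £93

£93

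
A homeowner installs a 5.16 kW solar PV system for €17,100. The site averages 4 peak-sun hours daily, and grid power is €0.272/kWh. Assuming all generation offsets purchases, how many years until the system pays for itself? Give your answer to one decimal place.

8.3 years

Daily generation = 5.16 kW × 4 h = 20.64 kWh
Annual generation = 20.64 × 365 = 7533.6 kWh
Annual savings = 7533.6 × €0.272 = €2,049.14
Payback = €17,100 / €2,049.14 = 8.34 years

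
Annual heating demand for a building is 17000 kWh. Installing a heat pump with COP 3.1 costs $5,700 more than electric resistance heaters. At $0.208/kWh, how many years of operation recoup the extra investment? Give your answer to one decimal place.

Resistance: 17000 kWh × $0.208 = $3,536.00/yr
Heat pump: 17000 / 3.1 = 5484 kWh in → × $0.208 = $1,140.65/yr
Annual savings = $2,395.35
Payback = $5,700 / $2,395.35 = 2.38 years

2.4 years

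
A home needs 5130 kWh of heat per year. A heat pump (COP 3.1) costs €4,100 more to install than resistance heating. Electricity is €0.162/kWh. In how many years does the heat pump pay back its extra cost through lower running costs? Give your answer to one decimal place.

Resistance: 5130 kWh × €0.162 = €831.06/yr
Heat pump: 5130 / 3.1 = 1655 kWh in → × €0.162 = €268.08/yr
Annual savings = €562.98
Payback = €4,100 / €562.98 = 7.28 years

7.3 years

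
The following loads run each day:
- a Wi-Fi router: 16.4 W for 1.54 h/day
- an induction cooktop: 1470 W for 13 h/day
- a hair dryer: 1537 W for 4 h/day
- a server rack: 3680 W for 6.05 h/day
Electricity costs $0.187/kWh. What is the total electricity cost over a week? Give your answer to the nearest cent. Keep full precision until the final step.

$62.24

Wi-Fi router: 16.4 W × 1.54 h × 7 d = 177 Wh = 0.1768 kWh
induction cooktop: 1470 W × 13 h × 7 d = 133,770 Wh = 133.8 kWh
hair dryer: 1537 W × 4 h × 7 d = 43,036 Wh = 43.04 kWh
server rack: 3680 W × 6.05 h × 7 d = 155,848 Wh = 155.8 kWh
Total energy = 0.1768 + 133.8 + 43.04 + 155.8 = 332.8 kWh
Cost = 332.8 kWh × $0.187 = $62.24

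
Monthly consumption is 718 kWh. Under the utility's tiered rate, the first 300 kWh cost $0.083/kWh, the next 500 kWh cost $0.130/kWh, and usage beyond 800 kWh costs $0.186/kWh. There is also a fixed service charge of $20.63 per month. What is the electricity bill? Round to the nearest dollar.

First 300 kWh × $0.083 = $24.90
Next 418 kWh × $0.130 = $54.34
Remaining tier: 0 kWh (not reached)
Energy charge = $79.24; + service $20.63 = $99.87 ≈ $100

$100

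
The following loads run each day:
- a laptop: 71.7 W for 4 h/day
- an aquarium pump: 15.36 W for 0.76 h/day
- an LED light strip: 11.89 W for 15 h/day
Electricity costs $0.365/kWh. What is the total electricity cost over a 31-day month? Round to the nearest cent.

laptop: 71.7 W × 4 h × 31 d = 8,891 Wh = 8.891 kWh
aquarium pump: 15.36 W × 0.76 h × 31 d = 362 Wh = 0.3619 kWh
LED light strip: 11.89 W × 15 h × 31 d = 5,529 Wh = 5.529 kWh
Total energy = 8.891 + 0.3619 + 5.529 = 14.78 kWh
Cost = 14.78 kWh × $0.365 = $5.40

$5.40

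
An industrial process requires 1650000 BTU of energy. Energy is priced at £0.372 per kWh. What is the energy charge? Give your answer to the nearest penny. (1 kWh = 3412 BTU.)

£179.89

1650000 BTU × (0.00029308 kWh/BTU) = 483.6 kWh
Cost = 483.6 kWh × £0.372/kWh = £179.89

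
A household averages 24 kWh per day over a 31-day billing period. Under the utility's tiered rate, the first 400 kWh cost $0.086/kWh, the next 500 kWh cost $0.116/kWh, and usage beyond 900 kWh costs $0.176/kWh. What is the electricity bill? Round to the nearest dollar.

Usage = 24 kWh/day × 31 days = 744 kWh
First 400 kWh × $0.086 = $34.40
Next 344 kWh × $0.116 = $39.90
Remaining tier: 0 kWh (not reached)
Total = $74.30 ≈ $74

$74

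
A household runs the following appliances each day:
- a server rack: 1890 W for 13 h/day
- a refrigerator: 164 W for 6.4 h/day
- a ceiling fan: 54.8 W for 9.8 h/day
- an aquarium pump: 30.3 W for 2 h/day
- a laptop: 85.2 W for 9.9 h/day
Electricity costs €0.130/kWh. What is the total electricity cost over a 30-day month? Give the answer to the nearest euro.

€106

server rack: 1890 W × 13 h × 30 d = 737,100 Wh = 737.1 kWh
refrigerator: 164 W × 6.4 h × 30 d = 31,488 Wh = 31.49 kWh
ceiling fan: 54.8 W × 9.8 h × 30 d = 16,111 Wh = 16.11 kWh
aquarium pump: 30.3 W × 2 h × 30 d = 1,818 Wh = 1.818 kWh
laptop: 85.2 W × 9.9 h × 30 d = 25,304 Wh = 25.3 kWh
Total energy = 737.1 + 31.49 + 16.11 + 1.818 + 25.3 = 811.8 kWh
Cost = 811.8 kWh × €0.130 = €105.54 ≈ €106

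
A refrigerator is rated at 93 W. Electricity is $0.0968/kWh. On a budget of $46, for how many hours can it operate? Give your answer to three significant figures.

Energy budget = $46 / $0.0968 per kWh = 475.2 kWh = 475,207 Wh
Runtime = 475,207 Wh / 93 W = 5,110 h

5110 h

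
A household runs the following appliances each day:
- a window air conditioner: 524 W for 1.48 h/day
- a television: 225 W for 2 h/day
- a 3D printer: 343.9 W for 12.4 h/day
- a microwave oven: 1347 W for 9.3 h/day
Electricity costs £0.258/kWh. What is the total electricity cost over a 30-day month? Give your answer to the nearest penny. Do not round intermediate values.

window air conditioner: 524 W × 1.48 h × 30 d = 23,266 Wh = 23.27 kWh
television: 225 W × 2 h × 30 d = 13,500 Wh = 13.5 kWh
3D printer: 343.9 W × 12.4 h × 30 d = 127,931 Wh = 127.9 kWh
microwave oven: 1347 W × 9.3 h × 30 d = 375,813 Wh = 375.8 kWh
Total energy = 23.27 + 13.5 + 127.9 + 375.8 = 540.5 kWh
Cost = 540.5 kWh × £0.258 = £139.45

£139.45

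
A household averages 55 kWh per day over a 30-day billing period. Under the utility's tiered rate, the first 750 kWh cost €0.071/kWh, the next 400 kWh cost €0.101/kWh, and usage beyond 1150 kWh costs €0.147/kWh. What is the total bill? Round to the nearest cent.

€167.15

Usage = 55 kWh/day × 30 days = 1650 kWh
First 750 kWh × €0.071 = €53.25
Next 400 kWh × €0.101 = €40.40
Remaining 500 kWh × €0.147 = €73.50
Total = €167.15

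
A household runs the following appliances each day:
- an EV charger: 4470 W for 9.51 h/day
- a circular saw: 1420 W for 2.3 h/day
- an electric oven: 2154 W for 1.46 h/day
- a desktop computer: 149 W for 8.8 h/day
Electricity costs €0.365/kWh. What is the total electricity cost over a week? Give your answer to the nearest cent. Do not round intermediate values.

EV charger: 4470 W × 9.51 h × 7 d = 297,568 Wh = 297.6 kWh
circular saw: 1420 W × 2.3 h × 7 d = 22,862 Wh = 22.86 kWh
electric oven: 2154 W × 1.46 h × 7 d = 22,014 Wh = 22.01 kWh
desktop computer: 149 W × 8.8 h × 7 d = 9,178 Wh = 9.178 kWh
Total energy = 297.6 + 22.86 + 22.01 + 9.178 = 351.6 kWh
Cost = 351.6 kWh × €0.365 = €128.34

€128.34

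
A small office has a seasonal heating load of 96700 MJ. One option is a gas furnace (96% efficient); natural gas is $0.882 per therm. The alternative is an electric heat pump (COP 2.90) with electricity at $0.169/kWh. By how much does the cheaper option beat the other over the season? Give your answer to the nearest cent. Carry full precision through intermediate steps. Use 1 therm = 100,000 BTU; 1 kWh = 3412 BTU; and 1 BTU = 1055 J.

$723.39

Heat load = 96700 MJ = 96,700,000,000 J / 1055 = 91,658,768 BTU
Gas: input = 91,658,768 / 0.96 = 95,477,883 BTU = 954.8 therm → 954.8 × $0.882 = $842.11
Heat pump: 91,658,768 BTU / 3412 = 26,860 kWh heat; / 2.90 = 9,263 kWh in → × $0.169 = $1,565.50
Difference = |$842.11 − $1,565.50| = $723.39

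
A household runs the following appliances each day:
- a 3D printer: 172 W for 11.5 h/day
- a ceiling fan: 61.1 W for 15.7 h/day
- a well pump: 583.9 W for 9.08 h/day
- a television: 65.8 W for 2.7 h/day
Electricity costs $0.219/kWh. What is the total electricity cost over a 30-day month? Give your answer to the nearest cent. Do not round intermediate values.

3D printer: 172 W × 11.5 h × 30 d = 59,340 Wh = 59.34 kWh
ceiling fan: 61.1 W × 15.7 h × 30 d = 28,778 Wh = 28.78 kWh
well pump: 583.9 W × 9.08 h × 30 d = 159,054 Wh = 159.1 kWh
television: 65.8 W × 2.7 h × 30 d = 5,330 Wh = 5.33 kWh
Total energy = 59.34 + 28.78 + 159.1 + 5.33 = 252.5 kWh
Cost = 252.5 kWh × $0.219 = $55.30

$55.30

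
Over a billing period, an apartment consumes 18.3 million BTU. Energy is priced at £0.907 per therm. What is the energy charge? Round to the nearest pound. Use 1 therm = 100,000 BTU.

£166

18.3 million BTU × (10 therm/million BTU) = 183 therm
Cost = 183 therm × £0.907/therm = £165.98 ≈ £166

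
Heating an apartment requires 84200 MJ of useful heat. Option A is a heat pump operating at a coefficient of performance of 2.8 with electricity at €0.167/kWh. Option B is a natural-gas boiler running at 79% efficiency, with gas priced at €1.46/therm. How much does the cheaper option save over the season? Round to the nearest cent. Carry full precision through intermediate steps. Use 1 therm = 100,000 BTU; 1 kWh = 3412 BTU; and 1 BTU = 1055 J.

€79.87

Heat load = 84200 MJ = 84,200,000,000 J / 1055 = 79,810,427 BTU
Gas: input = 79,810,427 / 0.79 = 101,025,856 BTU = 1,010 therm → 1,010 × €1.46 = €1,474.98
Heat pump: 79,810,427 BTU / 3412 = 23,390 kWh heat; / 2.8 = 8,354 kWh in → × €0.167 = €1,395.11
Difference = |€1,474.98 − €1,395.11| = €79.87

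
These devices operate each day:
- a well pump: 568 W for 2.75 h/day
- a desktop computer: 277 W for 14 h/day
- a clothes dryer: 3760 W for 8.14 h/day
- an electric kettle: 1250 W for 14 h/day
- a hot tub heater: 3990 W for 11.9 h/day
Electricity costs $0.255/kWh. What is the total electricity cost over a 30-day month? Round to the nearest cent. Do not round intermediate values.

$772.86

well pump: 568 W × 2.75 h × 30 d = 46,860 Wh = 46.86 kWh
desktop computer: 277 W × 14 h × 30 d = 116,340 Wh = 116.3 kWh
clothes dryer: 3760 W × 8.14 h × 30 d = 918,192 Wh = 918.2 kWh
electric kettle: 1250 W × 14 h × 30 d = 525,000 Wh = 525 kWh
hot tub heater: 3990 W × 11.9 h × 30 d = 1,424,430 Wh = 1,424 kWh
Total energy = 46.86 + 116.3 + 918.2 + 525 + 1,424 = 3,031 kWh
Cost = 3,031 kWh × $0.255 = $772.86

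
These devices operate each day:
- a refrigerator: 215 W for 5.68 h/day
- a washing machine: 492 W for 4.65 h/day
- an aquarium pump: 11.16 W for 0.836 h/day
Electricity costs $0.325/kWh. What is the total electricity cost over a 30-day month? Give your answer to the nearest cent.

$34.30

refrigerator: 215 W × 5.68 h × 30 d = 36,636 Wh = 36.64 kWh
washing machine: 492 W × 4.65 h × 30 d = 68,634 Wh = 68.63 kWh
aquarium pump: 11.16 W × 0.836 h × 30 d = 280 Wh = 0.2799 kWh
Total energy = 36.64 + 68.63 + 0.2799 = 105.5 kWh
Cost = 105.5 kWh × $0.325 = $34.30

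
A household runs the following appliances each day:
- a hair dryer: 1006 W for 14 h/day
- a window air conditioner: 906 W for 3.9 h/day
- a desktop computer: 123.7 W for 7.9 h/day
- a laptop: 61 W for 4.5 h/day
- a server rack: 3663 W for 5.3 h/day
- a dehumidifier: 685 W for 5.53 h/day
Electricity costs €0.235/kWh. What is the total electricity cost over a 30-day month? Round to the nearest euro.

hair dryer: 1006 W × 14 h × 30 d = 422,520 Wh = 422.5 kWh
window air conditioner: 906 W × 3.9 h × 30 d = 106,002 Wh = 106 kWh
desktop computer: 123.7 W × 7.9 h × 30 d = 29,317 Wh = 29.32 kWh
laptop: 61 W × 4.5 h × 30 d = 8,235 Wh = 8.235 kWh
server rack: 3663 W × 5.3 h × 30 d = 582,417 Wh = 582.4 kWh
dehumidifier: 685 W × 5.53 h × 30 d = 113,642 Wh = 113.6 kWh
Total energy = 422.5 + 106 + 29.32 + 8.235 + 582.4 + 113.6 = 1,262 kWh
Cost = 1,262 kWh × €0.235 = €296.60 ≈ €297

€297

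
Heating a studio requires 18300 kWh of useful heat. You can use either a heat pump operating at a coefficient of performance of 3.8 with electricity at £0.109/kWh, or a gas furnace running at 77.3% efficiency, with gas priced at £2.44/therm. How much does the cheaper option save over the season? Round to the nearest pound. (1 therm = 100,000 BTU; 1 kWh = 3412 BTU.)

Heat load = 18300 kWh × 3412 = 62,439,600 BTU
Gas: input = 62,439,600 / 0.773 = 80,775,679 BTU = 807.8 therm → 807.8 × £2.44 = £1,970.93
Heat pump: 62,439,600 BTU / 3412 = 18,300 kWh heat; / 3.8 = 4,816 kWh in → × £0.109 = £524.92
Difference = |£1,970.93 − £524.92| = £1,446.01 ≈ £1446

£1446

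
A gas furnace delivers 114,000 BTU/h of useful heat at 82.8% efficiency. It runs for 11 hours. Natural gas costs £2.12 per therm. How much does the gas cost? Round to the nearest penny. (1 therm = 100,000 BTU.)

£32.11

Heat delivered = 114,000 BTU/h × 11 h = 1,254,000 BTU
Gas input = 1,254,000 / 0.828 = 1,514,493 BTU
= 1,514,493 / 100,000 = 15.14 therm
Cost = 15.14 × £2.12/therm = £32.11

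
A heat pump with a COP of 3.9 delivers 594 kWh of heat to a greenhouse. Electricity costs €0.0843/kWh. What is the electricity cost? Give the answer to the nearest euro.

€13

Electrical input = 594 kWh / 3.9 = 152.3 kWh
Cost = 152.3 × €0.0843/kWh = €12.84 ≈ €13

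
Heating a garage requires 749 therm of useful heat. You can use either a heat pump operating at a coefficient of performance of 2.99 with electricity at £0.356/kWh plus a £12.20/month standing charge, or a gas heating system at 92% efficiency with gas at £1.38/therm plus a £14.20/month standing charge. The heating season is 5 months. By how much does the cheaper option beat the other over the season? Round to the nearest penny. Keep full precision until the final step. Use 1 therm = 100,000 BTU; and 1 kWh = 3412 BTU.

Heat load = 749 therm × 100,000 = 74,900,000 BTU
Gas: input = 74,900,000 / 0.92 = 81,413,043 BTU = 814.1 therm → 814.1 × £1.38 = £1,123.50; + 5 × £14.20 standing = £1,194.50
Heat pump: 74,900,000 BTU / 3412 = 21,950 kWh heat; / 2.99 = 7,342 kWh in → × £0.356 = £2,613.68; + 5 × £12.20 standing = £2,674.68
Difference = |£1,194.50 − £2,674.68| = £1,480.18

£1480.18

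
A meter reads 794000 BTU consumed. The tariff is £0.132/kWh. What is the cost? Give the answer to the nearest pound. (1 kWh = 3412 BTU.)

794000 BTU × (0.00029308 kWh/BTU) = 232.7 kWh
Cost = 232.7 kWh × £0.132/kWh = £30.72 ≈ £31

£31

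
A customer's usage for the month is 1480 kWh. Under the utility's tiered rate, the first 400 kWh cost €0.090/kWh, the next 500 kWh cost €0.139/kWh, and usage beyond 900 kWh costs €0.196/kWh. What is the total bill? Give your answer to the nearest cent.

First 400 kWh × €0.090 = €36.00
Next 500 kWh × €0.139 = €69.50
Remaining 580 kWh × €0.196 = €113.68
Total = €219.18

€219.18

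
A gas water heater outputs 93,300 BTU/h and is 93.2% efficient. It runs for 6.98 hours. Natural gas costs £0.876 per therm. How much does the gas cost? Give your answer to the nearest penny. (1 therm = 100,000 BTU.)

£6.12

Heat delivered = 93,300 BTU/h × 6.98 h = 651,234 BTU
Gas input = 651,234 / 0.932 = 698,749 BTU
= 698,749 / 100,000 = 6.987 therm
Cost = 6.987 × £0.876/therm = £6.12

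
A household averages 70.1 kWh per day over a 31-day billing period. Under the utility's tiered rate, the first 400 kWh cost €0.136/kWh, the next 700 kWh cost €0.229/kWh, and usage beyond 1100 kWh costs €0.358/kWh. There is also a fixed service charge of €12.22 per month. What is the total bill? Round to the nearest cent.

€611.09

Usage = 70.1 kWh/day × 31 days = 2173.1 kWh
First 400 kWh × €0.136 = €54.40
Next 700 kWh × €0.229 = €160.30
Remaining 1073.1 kWh × €0.358 = €384.17
Energy charge = €598.87; + service €12.22 = €611.09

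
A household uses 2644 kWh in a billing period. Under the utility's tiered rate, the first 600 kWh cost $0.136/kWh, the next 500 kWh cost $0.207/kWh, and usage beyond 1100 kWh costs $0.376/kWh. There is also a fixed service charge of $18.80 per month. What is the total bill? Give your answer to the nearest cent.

First 600 kWh × $0.136 = $81.60
Next 500 kWh × $0.207 = $103.50
Remaining 1544 kWh × $0.376 = $580.54
Energy charge = $765.64; + service $18.80 = $784.44

$784.44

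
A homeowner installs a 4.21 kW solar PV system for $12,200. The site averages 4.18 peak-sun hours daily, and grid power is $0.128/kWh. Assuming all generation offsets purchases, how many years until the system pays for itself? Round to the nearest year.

15 years

Daily generation = 4.21 kW × 4.18 h = 17.6 kWh
Annual generation = 17.6 × 365 = 6423.2 kWh
Annual savings = 6423.2 × $0.128 = $822.17
Payback = $12,200 / $822.17 = 14.8 years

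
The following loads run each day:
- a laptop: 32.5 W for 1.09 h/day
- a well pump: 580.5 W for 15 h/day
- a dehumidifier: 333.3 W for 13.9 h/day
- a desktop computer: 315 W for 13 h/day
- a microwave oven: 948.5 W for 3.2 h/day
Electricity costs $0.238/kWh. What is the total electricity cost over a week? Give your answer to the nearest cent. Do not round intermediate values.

laptop: 32.5 W × 1.09 h × 7 d = 248 Wh = 0.248 kWh
well pump: 580.5 W × 15 h × 7 d = 60,952 Wh = 60.95 kWh
dehumidifier: 333.3 W × 13.9 h × 7 d = 32,430 Wh = 32.43 kWh
desktop computer: 315 W × 13 h × 7 d = 28,665 Wh = 28.66 kWh
microwave oven: 948.5 W × 3.2 h × 7 d = 21,246 Wh = 21.25 kWh
Total energy = 0.248 + 60.95 + 32.43 + 28.66 + 21.25 = 143.5 kWh
Cost = 143.5 kWh × $0.238 = $34.16

$34.16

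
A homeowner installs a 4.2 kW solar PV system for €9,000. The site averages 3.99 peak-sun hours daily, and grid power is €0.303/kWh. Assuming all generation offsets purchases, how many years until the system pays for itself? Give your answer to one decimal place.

Daily generation = 4.2 kW × 3.99 h = 16.76 kWh
Annual generation = 16.76 × 365 = 6116.7 kWh
Annual savings = 6116.7 × €0.303 = €1,853.35
Payback = €9,000 / €1,853.35 = 4.86 years

4.9 years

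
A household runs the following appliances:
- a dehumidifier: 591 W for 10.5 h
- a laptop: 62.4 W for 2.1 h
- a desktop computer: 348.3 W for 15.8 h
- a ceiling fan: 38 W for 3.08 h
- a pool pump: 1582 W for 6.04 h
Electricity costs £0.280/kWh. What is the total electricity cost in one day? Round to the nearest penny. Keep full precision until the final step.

£6.02

dehumidifier: 591 W × 10.5 h = 6,206 Wh = 6.205 kWh
laptop: 62.4 W × 2.1 h = 131 Wh = 0.131 kWh
desktop computer: 348.3 W × 15.8 h = 5,503 Wh = 5.503 kWh
ceiling fan: 38 W × 3.08 h = 117 Wh = 0.117 kWh
pool pump: 1582 W × 6.04 h = 9,555 Wh = 9.555 kWh
Total energy = 6.205 + 0.131 + 5.503 + 0.117 + 9.555 = 21.51 kWh
Cost = 21.51 kWh × £0.280 = £6.02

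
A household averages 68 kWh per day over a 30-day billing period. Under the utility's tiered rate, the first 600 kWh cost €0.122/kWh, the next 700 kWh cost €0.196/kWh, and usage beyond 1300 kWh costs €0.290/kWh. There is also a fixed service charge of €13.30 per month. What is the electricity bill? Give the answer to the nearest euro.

Usage = 68 kWh/day × 30 days = 2040 kWh
First 600 kWh × €0.122 = €73.20
Next 700 kWh × €0.196 = €137.20
Remaining 740 kWh × €0.290 = €214.60
Energy charge = €425.00; + service €13.30 = €438.30 ≈ €438

€438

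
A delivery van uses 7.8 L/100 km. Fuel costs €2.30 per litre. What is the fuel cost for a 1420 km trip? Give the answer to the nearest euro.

€255

Fuel = 7.8 L/100 km × 1420 km / 100 = 110.8 L
Cost = 110.8 L × €2.30/L = €254.75 ≈ €255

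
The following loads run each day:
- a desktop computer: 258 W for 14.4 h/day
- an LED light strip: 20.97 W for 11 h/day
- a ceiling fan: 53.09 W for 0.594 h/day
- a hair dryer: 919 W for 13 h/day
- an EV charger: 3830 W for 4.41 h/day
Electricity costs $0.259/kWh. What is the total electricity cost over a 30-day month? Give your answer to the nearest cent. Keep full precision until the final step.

$254.97

desktop computer: 258 W × 14.4 h × 30 d = 111,456 Wh = 111.5 kWh
LED light strip: 20.97 W × 11 h × 30 d = 6,920 Wh = 6.92 kWh
ceiling fan: 53.09 W × 0.594 h × 30 d = 946 Wh = 0.9461 kWh
hair dryer: 919 W × 13 h × 30 d = 358,410 Wh = 358.4 kWh
EV charger: 3830 W × 4.41 h × 30 d = 506,709 Wh = 506.7 kWh
Total energy = 111.5 + 6.92 + 0.9461 + 358.4 + 506.7 = 984.4 kWh
Cost = 984.4 kWh × $0.259 = $254.97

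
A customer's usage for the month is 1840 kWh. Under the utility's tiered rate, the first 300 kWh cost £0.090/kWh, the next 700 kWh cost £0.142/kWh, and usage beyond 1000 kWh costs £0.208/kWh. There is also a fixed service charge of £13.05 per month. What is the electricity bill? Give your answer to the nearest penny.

£314.17

First 300 kWh × £0.090 = £27.00
Next 700 kWh × £0.142 = £99.40
Remaining 840 kWh × £0.208 = £174.72
Energy charge = £301.12; + service £13.05 = £314.17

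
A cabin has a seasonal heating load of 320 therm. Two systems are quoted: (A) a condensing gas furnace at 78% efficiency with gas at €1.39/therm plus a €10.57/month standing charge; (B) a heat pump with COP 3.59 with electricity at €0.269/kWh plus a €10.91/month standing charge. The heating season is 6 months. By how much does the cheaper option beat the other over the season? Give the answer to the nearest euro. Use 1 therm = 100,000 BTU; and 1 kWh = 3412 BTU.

€135

Heat load = 320 therm × 100,000 = 32,000,000 BTU
Gas: input = 32,000,000 / 0.78 = 41,025,641 BTU = 410.3 therm → 410.3 × €1.39 = €570.26; + 6 × €10.57 standing = €633.68
Heat pump: 32,000,000 BTU / 3412 = 9,379 kWh heat; / 3.59 = 2,612 kWh in → × €0.269 = €702.75; + 6 × €10.91 standing = €768.21
Difference = |€633.68 − €768.21| = €134.53 ≈ €135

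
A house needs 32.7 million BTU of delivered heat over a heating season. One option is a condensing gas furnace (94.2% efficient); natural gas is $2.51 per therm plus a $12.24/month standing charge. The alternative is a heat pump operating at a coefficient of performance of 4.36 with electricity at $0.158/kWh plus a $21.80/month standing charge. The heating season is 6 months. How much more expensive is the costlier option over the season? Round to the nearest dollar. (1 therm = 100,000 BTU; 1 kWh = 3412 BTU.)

Heat load = 32.7 × 10⁶ BTU = 32,700,000 BTU
Gas: input = 32,700,000 / 0.942 = 34,713,376 BTU = 347.1 therm → 347.1 × $2.51 = $871.31; + 6 × $12.24 standing = $944.75
Heat pump: 32,700,000 BTU / 3412 = 9,584 kWh heat; / 4.36 = 2,198 kWh in → × $0.158 = $347.30; + 6 × $21.80 standing = $478.10
Difference = |$944.75 − $478.10| = $466.64 ≈ $467

$467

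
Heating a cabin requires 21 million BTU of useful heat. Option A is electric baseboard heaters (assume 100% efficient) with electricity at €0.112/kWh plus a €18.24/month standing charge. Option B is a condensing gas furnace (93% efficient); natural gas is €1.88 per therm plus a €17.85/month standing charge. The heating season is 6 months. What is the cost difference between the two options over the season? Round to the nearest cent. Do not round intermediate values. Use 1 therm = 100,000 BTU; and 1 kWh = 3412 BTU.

Heat load = 21 × 10⁶ BTU = 21,000,000 BTU
Gas: input = 21,000,000 / 0.93 = 22,580,645 BTU = 225.8 therm → 225.8 × €1.88 = €424.52; + 6 × €17.85 standing = €531.62
Electric: 21,000,000 BTU / 3412 = 6,155 kWh → × €0.112 = €689.33; + 6 × €18.24 standing = €798.77
Difference = |€531.62 − €798.77| = €267.16

€267.16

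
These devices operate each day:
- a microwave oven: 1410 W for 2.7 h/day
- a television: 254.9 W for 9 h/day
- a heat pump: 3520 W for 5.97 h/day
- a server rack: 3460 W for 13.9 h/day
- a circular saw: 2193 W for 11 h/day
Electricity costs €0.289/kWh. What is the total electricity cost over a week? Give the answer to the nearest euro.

€201

microwave oven: 1410 W × 2.7 h × 7 d = 26,649 Wh = 26.65 kWh
television: 254.9 W × 9 h × 7 d = 16,059 Wh = 16.06 kWh
heat pump: 3520 W × 5.97 h × 7 d = 147,101 Wh = 147.1 kWh
server rack: 3460 W × 13.9 h × 7 d = 336,658 Wh = 336.7 kWh
circular saw: 2193 W × 11 h × 7 d = 168,861 Wh = 168.9 kWh
Total energy = 26.65 + 16.06 + 147.1 + 336.7 + 168.9 = 695.3 kWh
Cost = 695.3 kWh × €0.289 = €200.95 ≈ €201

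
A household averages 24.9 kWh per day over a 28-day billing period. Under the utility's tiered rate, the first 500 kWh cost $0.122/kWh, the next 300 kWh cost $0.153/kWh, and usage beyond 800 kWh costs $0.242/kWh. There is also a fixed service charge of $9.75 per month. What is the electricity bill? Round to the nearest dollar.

$101

Usage = 24.9 kWh/day × 28 days = 697.2 kWh
First 500 kWh × $0.122 = $61.00
Next 197.2 kWh × $0.153 = $30.17
Remaining tier: 0 kWh (not reached)
Energy charge = $91.17; + service $9.75 = $100.92 ≈ $101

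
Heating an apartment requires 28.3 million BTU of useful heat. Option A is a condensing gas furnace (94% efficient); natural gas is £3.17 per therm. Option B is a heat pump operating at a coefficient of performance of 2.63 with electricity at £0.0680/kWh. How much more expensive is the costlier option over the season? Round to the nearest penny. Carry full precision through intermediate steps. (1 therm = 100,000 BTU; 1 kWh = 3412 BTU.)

Heat load = 28.3 × 10⁶ BTU = 28,300,000 BTU
Gas: input = 28,300,000 / 0.94 = 30,106,383 BTU = 301.1 therm → 301.1 × £3.17 = £954.37
Heat pump: 28,300,000 BTU / 3412 = 8,294 kWh heat; / 2.63 = 3,154 kWh in → × £0.0680 = £214.45
Difference = |£954.37 − £214.45| = £739.92

£739.92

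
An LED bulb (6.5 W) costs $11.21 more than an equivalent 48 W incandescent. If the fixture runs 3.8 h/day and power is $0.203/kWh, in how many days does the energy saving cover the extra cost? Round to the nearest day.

350 days

Power saved = 48 − 6.5 = 41.5 W
Daily energy saved = 41.5 W × 3.8 h = 157.7 Wh = 0.1577 kWh
Daily savings = 0.1577 × $0.203 = $0.0320
Payback = $11.21 / $0.0320 per day = 350.2 days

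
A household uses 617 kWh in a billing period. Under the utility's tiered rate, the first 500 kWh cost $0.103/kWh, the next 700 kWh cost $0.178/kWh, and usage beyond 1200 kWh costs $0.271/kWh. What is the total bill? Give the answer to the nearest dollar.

$72

First 500 kWh × $0.103 = $51.50
Next 117 kWh × $0.178 = $20.83
Remaining tier: 0 kWh (not reached)
Total = $72.33 ≈ $72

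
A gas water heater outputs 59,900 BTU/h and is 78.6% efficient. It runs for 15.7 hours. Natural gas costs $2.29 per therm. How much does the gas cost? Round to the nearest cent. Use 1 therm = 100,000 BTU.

Heat delivered = 59,900 BTU/h × 15.7 h = 940,430 BTU
Gas input = 940,430 / 0.786 = 1,196,476 BTU
= 1,196,476 / 100,000 = 11.96 therm
Cost = 11.96 × $2.29/therm = $27.40

$27.40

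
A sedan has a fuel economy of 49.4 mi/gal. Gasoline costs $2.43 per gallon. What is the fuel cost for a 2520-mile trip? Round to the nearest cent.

$123.96

Fuel = 2520 mi / 49.4 mpg = 51.01 gal
Cost = 51.01 gal × $2.43/gal = $123.96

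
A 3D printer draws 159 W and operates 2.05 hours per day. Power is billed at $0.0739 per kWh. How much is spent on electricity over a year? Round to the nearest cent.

$8.79

Energy = 159 W × 2.05 h/day × 365 days = 118,972 Wh = 119 kWh
Cost = 119 kWh × $0.0739/kWh = $8.79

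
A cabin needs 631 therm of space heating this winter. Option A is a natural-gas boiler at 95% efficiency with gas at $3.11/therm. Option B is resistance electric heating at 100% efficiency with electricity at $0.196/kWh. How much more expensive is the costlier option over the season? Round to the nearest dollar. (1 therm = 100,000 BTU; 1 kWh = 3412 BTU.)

Heat load = 631 therm × 100,000 = 63,100,000 BTU
Gas: input = 63,100,000 / 0.95 = 66,421,053 BTU = 664.2 therm → 664.2 × $3.11 = $2,065.69
Electric: 63,100,000 BTU / 3412 = 18,490 kWh → × $0.196 = $3,624.74
Difference = |$2,065.69 − $3,624.74| = $1,559.04 ≈ $1559

$1559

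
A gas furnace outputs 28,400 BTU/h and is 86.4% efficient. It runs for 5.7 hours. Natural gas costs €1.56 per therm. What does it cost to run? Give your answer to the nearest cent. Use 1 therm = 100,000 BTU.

Heat delivered = 28,400 BTU/h × 5.7 h = 161,880 BTU
Gas input = 161,880 / 0.864 = 187,361 BTU
= 187,361 / 100,000 = 1.874 therm
Cost = 1.874 × €1.56/therm = €2.92

€2.92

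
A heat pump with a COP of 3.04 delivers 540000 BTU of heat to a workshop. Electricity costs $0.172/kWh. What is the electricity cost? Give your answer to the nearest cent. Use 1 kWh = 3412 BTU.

Heat delivered = 540,000 BTU / 3412 = 158.3 kWh
Electrical input = 158.3 kWh / 3.04 = 52.06 kWh
Cost = 52.06 × $0.172/kWh = $8.95

$8.95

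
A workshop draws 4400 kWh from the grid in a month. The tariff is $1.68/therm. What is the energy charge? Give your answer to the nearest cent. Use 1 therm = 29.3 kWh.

4400 kWh × (0.03413 therm/kWh) = 150.2 therm
Cost = 150.2 therm × $1.68/therm = $252.29

$252.29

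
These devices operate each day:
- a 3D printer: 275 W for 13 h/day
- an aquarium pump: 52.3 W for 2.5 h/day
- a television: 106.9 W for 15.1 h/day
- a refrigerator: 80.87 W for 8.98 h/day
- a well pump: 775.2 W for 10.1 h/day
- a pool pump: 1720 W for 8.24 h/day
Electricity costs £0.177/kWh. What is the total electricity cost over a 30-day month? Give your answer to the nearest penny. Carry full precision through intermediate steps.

£148.94

3D printer: 275 W × 13 h × 30 d = 107,250 Wh = 107.2 kWh
aquarium pump: 52.3 W × 2.5 h × 30 d = 3,922 Wh = 3.922 kWh
television: 106.9 W × 15.1 h × 30 d = 48,426 Wh = 48.43 kWh
refrigerator: 80.87 W × 8.98 h × 30 d = 21,786 Wh = 21.79 kWh
well pump: 775.2 W × 10.1 h × 30 d = 234,886 Wh = 234.9 kWh
pool pump: 1720 W × 8.24 h × 30 d = 425,184 Wh = 425.2 kWh
Total energy = 107.2 + 3.922 + 48.43 + 21.79 + 234.9 + 425.2 = 841.5 kWh
Cost = 841.5 kWh × £0.177 = £148.94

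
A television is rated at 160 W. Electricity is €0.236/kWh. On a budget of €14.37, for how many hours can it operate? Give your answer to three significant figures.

381 h

Energy budget = €14.37 / €0.236 per kWh = 60.89 kWh = 60,890 Wh
Runtime = 60,890 Wh / 160 W = 380.6 h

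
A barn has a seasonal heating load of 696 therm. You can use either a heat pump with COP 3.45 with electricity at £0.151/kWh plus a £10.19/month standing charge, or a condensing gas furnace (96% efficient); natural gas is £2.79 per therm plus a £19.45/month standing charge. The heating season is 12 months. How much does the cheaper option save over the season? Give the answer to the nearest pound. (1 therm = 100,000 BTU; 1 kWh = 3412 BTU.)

Heat load = 696 therm × 100,000 = 69,600,000 BTU
Gas: input = 69,600,000 / 0.96 = 72,500,000 BTU = 725 therm → 725 × £2.79 = £2,022.75; + 12 × £19.45 standing = £2,256.15
Heat pump: 69,600,000 BTU / 3412 = 20,400 kWh heat; / 3.45 = 5,913 kWh in → × £0.151 = £892.81; + 12 × £10.19 standing = £1,015.09
Difference = |£2,256.15 − £1,015.09| = £1,241.06 ≈ £1241

£1241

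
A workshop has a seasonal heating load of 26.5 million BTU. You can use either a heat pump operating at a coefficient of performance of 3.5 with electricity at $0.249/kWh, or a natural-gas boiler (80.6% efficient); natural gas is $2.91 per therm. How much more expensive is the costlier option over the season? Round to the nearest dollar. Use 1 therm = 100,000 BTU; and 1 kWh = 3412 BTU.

Heat load = 26.5 × 10⁶ BTU = 26,500,000 BTU
Gas: input = 26,500,000 / 0.806 = 32,878,412 BTU = 328.8 therm → 328.8 × $2.91 = $956.76
Heat pump: 26,500,000 BTU / 3412 = 7,767 kWh heat; / 3.5 = 2,219 kWh in → × $0.249 = $552.55
Difference = |$956.76 − $552.55| = $404.22 ≈ $404

$404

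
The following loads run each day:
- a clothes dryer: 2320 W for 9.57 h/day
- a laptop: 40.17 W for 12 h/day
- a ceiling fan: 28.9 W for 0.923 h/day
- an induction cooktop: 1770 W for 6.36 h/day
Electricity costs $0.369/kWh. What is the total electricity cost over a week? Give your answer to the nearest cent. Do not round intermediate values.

clothes dryer: 2320 W × 9.57 h × 7 d = 155,417 Wh = 155.4 kWh
laptop: 40.17 W × 12 h × 7 d = 3,374 Wh = 3.374 kWh
ceiling fan: 28.9 W × 0.923 h × 7 d = 187 Wh = 0.1867 kWh
induction cooktop: 1770 W × 6.36 h × 7 d = 78,800 Wh = 78.8 kWh
Total energy = 155.4 + 3.374 + 0.1867 + 78.8 = 237.8 kWh
Cost = 237.8 kWh × $0.369 = $87.74

$87.74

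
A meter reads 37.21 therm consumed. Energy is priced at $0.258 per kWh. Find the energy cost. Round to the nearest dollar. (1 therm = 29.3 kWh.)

$281

37.21 therm × (29.3 kWh/therm) = 1,090 kWh
Cost = 1,090 kWh × $0.258/kWh = $281.29 ≈ $281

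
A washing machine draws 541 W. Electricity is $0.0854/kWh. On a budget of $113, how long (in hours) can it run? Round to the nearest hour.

Energy budget = $113 / $0.0854 per kWh = 1,323 kWh = 1,323,185 Wh
Runtime = 1,323,185 Wh / 541 W = 2,446 h

2446 h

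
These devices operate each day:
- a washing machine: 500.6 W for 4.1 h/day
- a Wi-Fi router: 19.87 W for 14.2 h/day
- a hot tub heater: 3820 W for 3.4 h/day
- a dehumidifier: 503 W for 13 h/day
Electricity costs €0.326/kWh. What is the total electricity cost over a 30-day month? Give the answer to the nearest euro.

€214

washing machine: 500.6 W × 4.1 h × 30 d = 61,574 Wh = 61.57 kWh
Wi-Fi router: 19.87 W × 14.2 h × 30 d = 8,465 Wh = 8.465 kWh
hot tub heater: 3820 W × 3.4 h × 30 d = 389,640 Wh = 389.6 kWh
dehumidifier: 503 W × 13 h × 30 d = 196,170 Wh = 196.2 kWh
Total energy = 61.57 + 8.465 + 389.6 + 196.2 = 655.8 kWh
Cost = 655.8 kWh × €0.326 = €213.81 ≈ €214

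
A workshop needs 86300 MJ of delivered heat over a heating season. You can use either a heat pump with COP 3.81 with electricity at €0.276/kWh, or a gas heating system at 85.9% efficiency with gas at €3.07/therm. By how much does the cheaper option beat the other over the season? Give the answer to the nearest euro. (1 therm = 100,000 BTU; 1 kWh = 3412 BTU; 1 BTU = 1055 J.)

€1187

Heat load = 86300 MJ = 86,300,000,000 J / 1055 = 81,800,948 BTU
Gas: input = 81,800,948 / 0.859 = 95,228,112 BTU = 952.3 therm → 952.3 × €3.07 = €2,923.50
Heat pump: 81,800,948 BTU / 3412 = 23,970 kWh heat; / 3.81 = 6,293 kWh in → × €0.276 = €1,736.73
Difference = |€2,923.50 − €1,736.73| = €1,186.77 ≈ €1187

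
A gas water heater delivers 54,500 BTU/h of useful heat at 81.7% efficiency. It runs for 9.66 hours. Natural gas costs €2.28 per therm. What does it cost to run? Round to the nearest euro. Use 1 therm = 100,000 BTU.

Heat delivered = 54,500 BTU/h × 9.66 h = 526,470 BTU
Gas input = 526,470 / 0.817 = 644,394 BTU
= 644,394 / 100,000 = 6.444 therm
Cost = 6.444 × €2.28/therm = €14.69 ≈ €15

€15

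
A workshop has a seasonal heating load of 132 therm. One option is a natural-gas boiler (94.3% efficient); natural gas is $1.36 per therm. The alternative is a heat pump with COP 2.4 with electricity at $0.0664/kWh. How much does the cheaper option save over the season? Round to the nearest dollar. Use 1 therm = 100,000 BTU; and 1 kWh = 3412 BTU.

$83

Heat load = 132 therm × 100,000 = 13,200,000 BTU
Gas: input = 13,200,000 / 0.943 = 13,997,879 BTU = 140 therm → 140 × $1.36 = $190.37
Heat pump: 13,200,000 BTU / 3412 = 3,869 kWh heat; / 2.4 = 1,612 kWh in → × $0.0664 = $107.03
Difference = |$190.37 − $107.03| = $83.34 ≈ $83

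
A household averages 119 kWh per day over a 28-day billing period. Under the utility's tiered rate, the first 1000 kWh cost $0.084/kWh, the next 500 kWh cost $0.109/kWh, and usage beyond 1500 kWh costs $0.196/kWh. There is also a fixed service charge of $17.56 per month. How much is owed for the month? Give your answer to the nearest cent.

Usage = 119 kWh/day × 28 days = 3332 kWh
First 1000 kWh × $0.084 = $84.00
Next 500 kWh × $0.109 = $54.50
Remaining 1832 kWh × $0.196 = $359.07
Energy charge = $497.57; + service $17.56 = $515.13

$515.13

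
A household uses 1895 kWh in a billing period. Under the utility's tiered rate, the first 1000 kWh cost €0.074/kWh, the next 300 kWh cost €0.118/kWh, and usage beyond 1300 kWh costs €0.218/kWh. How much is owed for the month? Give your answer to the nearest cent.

€239.11

First 1000 kWh × €0.074 = €74.00
Next 300 kWh × €0.118 = €35.40
Remaining 595 kWh × €0.218 = €129.71
Total = €239.11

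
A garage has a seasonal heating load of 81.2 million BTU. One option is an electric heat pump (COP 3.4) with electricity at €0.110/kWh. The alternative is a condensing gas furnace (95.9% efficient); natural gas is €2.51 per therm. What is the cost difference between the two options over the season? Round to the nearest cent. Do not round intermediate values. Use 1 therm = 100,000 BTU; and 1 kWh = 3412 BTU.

Heat load = 81.2 × 10⁶ BTU = 81,200,000 BTU
Gas: input = 81,200,000 / 0.959 = 84,671,533 BTU = 846.7 therm → 846.7 × €2.51 = €2,125.26
Heat pump: 81,200,000 BTU / 3412 = 23,800 kWh heat; / 3.4 = 7,000 kWh in → × €0.110 = €769.95
Difference = |€2,125.26 − €769.95| = €1,355.31

€1355.31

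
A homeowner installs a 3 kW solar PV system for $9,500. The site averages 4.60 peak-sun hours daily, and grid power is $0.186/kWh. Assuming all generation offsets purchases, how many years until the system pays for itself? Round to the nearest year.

10 years

Daily generation = 3 kW × 4.60 h = 13.8 kWh
Annual generation = 13.8 × 365 = 5037 kWh
Annual savings = 5037 × $0.186 = $936.88
Payback = $9,500 / $936.88 = 10.1 years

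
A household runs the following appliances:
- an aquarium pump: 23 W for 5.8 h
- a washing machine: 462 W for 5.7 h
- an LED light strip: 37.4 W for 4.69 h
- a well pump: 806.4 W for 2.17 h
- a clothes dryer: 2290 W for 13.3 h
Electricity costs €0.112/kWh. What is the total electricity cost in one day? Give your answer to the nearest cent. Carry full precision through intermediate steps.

€3.94

aquarium pump: 23 W × 5.8 h = 133 Wh = 0.1334 kWh
washing machine: 462 W × 5.7 h = 2,633 Wh = 2.633 kWh
LED light strip: 37.4 W × 4.69 h = 175 Wh = 0.1754 kWh
well pump: 806.4 W × 2.17 h = 1,750 Wh = 1.75 kWh
clothes dryer: 2290 W × 13.3 h = 30,457 Wh = 30.46 kWh
Total energy = 0.1334 + 2.633 + 0.1754 + 1.75 + 30.46 = 35.15 kWh
Cost = 35.15 kWh × €0.112 = €3.94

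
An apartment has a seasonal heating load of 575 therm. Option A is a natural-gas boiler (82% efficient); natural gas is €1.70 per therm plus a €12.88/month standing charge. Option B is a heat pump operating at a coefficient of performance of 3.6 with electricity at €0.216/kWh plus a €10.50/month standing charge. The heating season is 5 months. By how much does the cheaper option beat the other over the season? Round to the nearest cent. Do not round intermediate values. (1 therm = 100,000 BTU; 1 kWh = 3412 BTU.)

€192.84

Heat load = 575 therm × 100,000 = 57,500,000 BTU
Gas: input = 57,500,000 / 0.82 = 70,121,951 BTU = 701.2 therm → 701.2 × €1.70 = €1,192.07; + 5 × €12.88 standing = €1,256.47
Heat pump: 57,500,000 BTU / 3412 = 16,850 kWh heat; / 3.6 = 4,681 kWh in → × €0.216 = €1,011.14; + 5 × €10.50 standing = €1,063.64
Difference = |€1,256.47 − €1,063.64| = €192.84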